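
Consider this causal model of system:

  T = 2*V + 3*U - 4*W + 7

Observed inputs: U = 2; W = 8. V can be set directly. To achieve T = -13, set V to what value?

Substituting into the T equation gives T = 2*V - 19.
Solve 2*V - 19 = -13: V = (-13 + 19) / 2 = 3.

V = 3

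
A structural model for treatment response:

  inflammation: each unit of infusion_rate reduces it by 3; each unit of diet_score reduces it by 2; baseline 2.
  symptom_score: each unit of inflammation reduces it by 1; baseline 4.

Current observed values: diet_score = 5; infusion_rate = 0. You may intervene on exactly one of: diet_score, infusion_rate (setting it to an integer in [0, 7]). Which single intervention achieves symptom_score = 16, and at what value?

Intervening on diet_score: with other inputs at their observed values, symptom_score = 2*diet_score + 2. Solving for 16 gives diet_score = 7, within [0, 7].
Intervening on infusion_rate: symptom_score = 3*infusion_rate + 12. Reaching 16 requires infusion_rate = 4/3, not an integer.

set diet_score = 7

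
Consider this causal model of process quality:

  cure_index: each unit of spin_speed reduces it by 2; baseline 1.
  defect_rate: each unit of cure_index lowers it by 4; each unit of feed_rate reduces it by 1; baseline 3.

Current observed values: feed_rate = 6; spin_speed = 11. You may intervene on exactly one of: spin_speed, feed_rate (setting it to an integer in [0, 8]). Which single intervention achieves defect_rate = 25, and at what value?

set spin_speed = 4

Intervening on spin_speed: with other inputs at their observed values, defect_rate = 8*spin_speed - 7. Solving for 25 gives spin_speed = 4, within [0, 8].
Intervening on feed_rate: defect_rate = -feed_rate + 87. Reaching 25 requires feed_rate = 62, outside [0, 8].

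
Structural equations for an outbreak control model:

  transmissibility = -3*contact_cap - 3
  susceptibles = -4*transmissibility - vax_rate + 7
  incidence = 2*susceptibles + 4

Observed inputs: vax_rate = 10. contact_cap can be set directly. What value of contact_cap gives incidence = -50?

contact_cap = -3

Substituting into the susceptibles equation gives susceptibles = 12*contact_cap + 9.
incidence becomes 24*contact_cap + 22.
Solve 24*contact_cap + 22 = -50: contact_cap = (-50 - 22) / 24 = -3.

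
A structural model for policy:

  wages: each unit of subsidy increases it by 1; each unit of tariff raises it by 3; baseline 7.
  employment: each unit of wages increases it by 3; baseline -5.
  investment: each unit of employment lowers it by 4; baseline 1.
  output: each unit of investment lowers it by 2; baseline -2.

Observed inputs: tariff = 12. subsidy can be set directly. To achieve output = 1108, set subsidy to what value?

Substituting into the wages equation gives wages = subsidy + 43.
Substituting into the employment equation gives employment = 3*subsidy + 124.
So investment = -12*subsidy - 495.
This gives output = 24*subsidy + 988.
Solve 24*subsidy + 988 = 1108: subsidy = (1108 - 988) / 24 = 5.

subsidy = 5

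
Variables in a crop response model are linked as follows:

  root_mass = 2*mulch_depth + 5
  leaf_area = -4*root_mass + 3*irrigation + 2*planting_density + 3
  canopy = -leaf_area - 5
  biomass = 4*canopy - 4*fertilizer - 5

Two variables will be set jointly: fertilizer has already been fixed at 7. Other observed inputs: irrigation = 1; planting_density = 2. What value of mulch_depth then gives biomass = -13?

mulch_depth = 0

With fertilizer held at 7:
Substituting into the leaf_area equation gives leaf_area = -8*mulch_depth - 10.
So canopy = 8*mulch_depth + 5.
Substituting into the biomass equation gives biomass = 32*mulch_depth - 13.
Solve 32*mulch_depth - 13 = -13: mulch_depth = (-13 + 13) / 32 = 0.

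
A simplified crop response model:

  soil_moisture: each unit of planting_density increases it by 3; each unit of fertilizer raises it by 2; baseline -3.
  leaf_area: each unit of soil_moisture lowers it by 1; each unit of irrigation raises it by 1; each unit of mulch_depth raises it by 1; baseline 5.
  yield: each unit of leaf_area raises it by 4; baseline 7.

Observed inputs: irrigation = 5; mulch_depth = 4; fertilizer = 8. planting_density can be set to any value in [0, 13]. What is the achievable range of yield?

Substituting into the soil_moisture equation gives soil_moisture = 3*planting_density + 13.
This gives leaf_area = -3*planting_density + 1.
Substituting into the yield equation gives yield = -12*planting_density + 11.
Linear in planting_density, so extremes are at the endpoints: planting_density = 0 gives yield = 11; planting_density = 13 gives yield = -145.

-145 to 11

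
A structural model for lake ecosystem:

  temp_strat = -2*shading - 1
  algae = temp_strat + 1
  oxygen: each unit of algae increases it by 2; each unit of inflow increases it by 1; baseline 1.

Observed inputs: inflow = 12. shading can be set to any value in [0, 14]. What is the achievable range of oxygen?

Substituting into the algae equation gives algae = -2*shading.
This gives oxygen = -4*shading + 13.
Linear in shading, so extremes are at the endpoints: shading = 0 gives oxygen = 13; shading = 14 gives oxygen = -43.

-43 to 13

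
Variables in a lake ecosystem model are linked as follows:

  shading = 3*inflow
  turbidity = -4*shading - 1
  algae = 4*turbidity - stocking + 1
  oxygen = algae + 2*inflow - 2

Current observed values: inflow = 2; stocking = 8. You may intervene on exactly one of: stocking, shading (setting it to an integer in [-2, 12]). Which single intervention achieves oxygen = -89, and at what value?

Intervening on stocking: oxygen = -stocking - 97. Reaching -89 requires stocking = -8, outside [-2, 12].
Intervening on shading: with other inputs at their observed values, oxygen = -16*shading - 9. Solving for -89 gives shading = 5, within [-2, 12].

set shading = 5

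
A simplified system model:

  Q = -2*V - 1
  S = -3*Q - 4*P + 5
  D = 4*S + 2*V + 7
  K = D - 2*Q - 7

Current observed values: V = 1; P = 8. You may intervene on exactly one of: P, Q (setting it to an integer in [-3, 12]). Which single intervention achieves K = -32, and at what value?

set P = 6

Intervening on P: with other inputs at their observed values, K = -16*P + 64. Solving for -32 gives P = 6, within [-3, 12].
Intervening on Q: K = -14*Q - 106. Reaching -32 requires Q = -37/7, not an integer.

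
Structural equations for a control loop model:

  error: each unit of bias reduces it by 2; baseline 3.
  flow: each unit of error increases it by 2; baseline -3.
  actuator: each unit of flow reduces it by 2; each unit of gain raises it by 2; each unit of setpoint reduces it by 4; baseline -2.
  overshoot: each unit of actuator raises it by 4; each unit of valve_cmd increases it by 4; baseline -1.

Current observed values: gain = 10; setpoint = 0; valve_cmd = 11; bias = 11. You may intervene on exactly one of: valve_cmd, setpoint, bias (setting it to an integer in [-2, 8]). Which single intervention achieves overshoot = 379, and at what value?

Intervening on valve_cmd: overshoot = 4*valve_cmd + 399. Reaching 379 requires valve_cmd = -5, outside [-2, 8].
Intervening on setpoint: with other inputs at their observed values, overshoot = -16*setpoint + 443. Solving for 379 gives setpoint = 4, within [-2, 8].
Intervening on bias: overshoot = 32*bias + 91. Reaching 379 requires bias = 9, outside [-2, 8].

set setpoint = 4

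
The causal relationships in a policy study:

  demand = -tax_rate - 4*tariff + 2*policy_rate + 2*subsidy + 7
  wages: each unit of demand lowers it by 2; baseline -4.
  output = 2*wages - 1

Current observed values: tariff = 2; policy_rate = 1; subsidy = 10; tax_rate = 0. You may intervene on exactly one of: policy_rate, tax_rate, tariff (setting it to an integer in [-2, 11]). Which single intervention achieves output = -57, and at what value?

set tax_rate = 9

Intervening on policy_rate: output = -8*policy_rate - 85. Reaching -57 requires policy_rate = -7/2, not an integer.
Intervening on tax_rate: with other inputs at their observed values, output = 4*tax_rate - 93. Solving for -57 gives tax_rate = 9, within [-2, 11].
Intervening on tariff: output = 16*tariff - 125. Reaching -57 requires tariff = 17/4, not an integer.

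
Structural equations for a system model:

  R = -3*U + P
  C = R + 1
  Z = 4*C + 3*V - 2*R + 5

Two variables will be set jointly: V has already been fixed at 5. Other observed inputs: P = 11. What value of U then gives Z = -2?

With V held at 5:
Substituting into the R equation gives R = -3*U + 11.
Substituting into the C equation gives C = -3*U + 12.
This gives Z = -6*U + 46.
Solve -6*U + 46 = -2: U = (-2 - 46) / -6 = 8.

U = 8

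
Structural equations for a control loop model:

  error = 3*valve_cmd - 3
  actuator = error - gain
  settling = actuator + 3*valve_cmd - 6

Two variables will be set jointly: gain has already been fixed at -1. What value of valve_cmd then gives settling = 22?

valve_cmd = 5

With gain held at -1:
Substituting into the actuator equation gives actuator = 3*valve_cmd - 2.
Substituting into the settling equation gives settling = 6*valve_cmd - 8.
Solve 6*valve_cmd - 8 = 22: valve_cmd = (22 + 8) / 6 = 5.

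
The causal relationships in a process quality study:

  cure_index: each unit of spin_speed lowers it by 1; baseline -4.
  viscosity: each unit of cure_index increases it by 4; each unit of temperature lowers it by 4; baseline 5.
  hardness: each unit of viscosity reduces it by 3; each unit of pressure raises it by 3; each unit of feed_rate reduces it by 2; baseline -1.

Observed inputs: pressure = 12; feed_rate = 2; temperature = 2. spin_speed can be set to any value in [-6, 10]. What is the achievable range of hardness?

16 to 208

Substituting into the viscosity equation gives viscosity = -4*spin_speed - 19.
Substituting into the hardness equation gives hardness = 12*spin_speed + 88.
Linear in spin_speed, so extremes are at the endpoints: spin_speed = -6 gives hardness = 16; spin_speed = 10 gives hardness = 208.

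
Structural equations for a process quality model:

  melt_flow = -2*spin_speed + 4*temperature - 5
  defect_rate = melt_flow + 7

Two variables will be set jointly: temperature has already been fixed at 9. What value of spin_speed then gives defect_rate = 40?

spin_speed = -1

With temperature held at 9:
Substituting into the melt_flow equation gives melt_flow = -2*spin_speed + 31.
This gives defect_rate = -2*spin_speed + 38.
Solve -2*spin_speed + 38 = 40: spin_speed = (40 - 38) / -2 = -1.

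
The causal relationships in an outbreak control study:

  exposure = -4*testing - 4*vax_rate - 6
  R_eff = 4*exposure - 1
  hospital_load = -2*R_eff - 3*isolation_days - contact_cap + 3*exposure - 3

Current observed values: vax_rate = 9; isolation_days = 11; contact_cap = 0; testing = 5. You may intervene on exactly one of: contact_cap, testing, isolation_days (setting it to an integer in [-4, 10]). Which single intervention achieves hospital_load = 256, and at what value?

Intervening on contact_cap: hospital_load = -contact_cap + 276. Reaching 256 requires contact_cap = 20, outside [-4, 10].
Intervening on testing: with other inputs at their observed values, hospital_load = 20*testing + 176. Solving for 256 gives testing = 4, within [-4, 10].
Intervening on isolation_days: hospital_load = -3*isolation_days + 309. Reaching 256 requires isolation_days = 53/3, not an integer.

set testing = 4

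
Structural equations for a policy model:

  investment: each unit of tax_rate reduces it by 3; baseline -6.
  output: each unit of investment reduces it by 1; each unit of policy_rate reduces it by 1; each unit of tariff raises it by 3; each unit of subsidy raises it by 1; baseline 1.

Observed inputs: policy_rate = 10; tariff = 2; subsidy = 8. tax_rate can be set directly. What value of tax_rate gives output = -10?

tax_rate = -7

Substituting into the output equation gives output = 3*tax_rate + 11.
Solve 3*tax_rate + 11 = -10: tax_rate = (-10 - 11) / 3 = -7.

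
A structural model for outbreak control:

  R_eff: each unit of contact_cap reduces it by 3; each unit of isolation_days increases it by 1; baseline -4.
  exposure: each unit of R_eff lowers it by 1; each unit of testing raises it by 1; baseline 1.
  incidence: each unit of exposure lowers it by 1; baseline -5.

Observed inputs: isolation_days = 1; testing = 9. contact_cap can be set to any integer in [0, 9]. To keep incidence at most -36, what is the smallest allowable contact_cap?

Substituting into the R_eff equation gives R_eff = -3*contact_cap - 3.
This gives exposure = 3*contact_cap + 13.
incidence becomes -3*contact_cap - 18.
Require -3*contact_cap - 18 ≤ -36, so contact_cap ≥ 6.
The smallest integer in [0, 9] satisfying this is 6.

contact_cap = 6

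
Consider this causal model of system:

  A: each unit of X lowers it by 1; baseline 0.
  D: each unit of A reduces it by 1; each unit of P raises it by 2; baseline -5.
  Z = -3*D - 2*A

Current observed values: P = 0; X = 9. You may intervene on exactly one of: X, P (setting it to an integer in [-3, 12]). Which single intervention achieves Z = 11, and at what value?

set X = 4

Intervening on X: with other inputs at their observed values, Z = -X + 15. Solving for 11 gives X = 4, within [-3, 12].
Intervening on P: Z = -6*P + 6. Reaching 11 requires P = -5/6, not an integer.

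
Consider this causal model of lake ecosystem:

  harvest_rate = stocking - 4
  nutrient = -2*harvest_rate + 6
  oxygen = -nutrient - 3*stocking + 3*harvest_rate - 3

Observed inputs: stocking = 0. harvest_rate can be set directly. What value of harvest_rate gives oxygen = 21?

harvest_rate = 6

Intervening on harvest_rate fixes its value directly, overriding its dependence on stocking.
Substituting into the oxygen equation gives oxygen = 5*harvest_rate - 9.
Solve 5*harvest_rate - 9 = 21: harvest_rate = (21 + 9) / 5 = 6.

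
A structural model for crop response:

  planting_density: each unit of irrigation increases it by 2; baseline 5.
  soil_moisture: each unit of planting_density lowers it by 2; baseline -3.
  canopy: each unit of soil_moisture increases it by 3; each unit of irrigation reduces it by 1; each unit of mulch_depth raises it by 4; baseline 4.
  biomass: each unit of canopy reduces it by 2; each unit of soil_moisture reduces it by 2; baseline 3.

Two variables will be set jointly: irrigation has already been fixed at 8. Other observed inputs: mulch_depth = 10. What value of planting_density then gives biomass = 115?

planting_density = 10

With irrigation held at 8:
Intervening on planting_density fixes its value directly, overriding its dependence on irrigation.
Substituting into the canopy equation gives canopy = -6*planting_density + 27.
Substituting into the biomass equation gives biomass = 16*planting_density - 45.
Solve 16*planting_density - 45 = 115: planting_density = (115 + 45) / 16 = 10.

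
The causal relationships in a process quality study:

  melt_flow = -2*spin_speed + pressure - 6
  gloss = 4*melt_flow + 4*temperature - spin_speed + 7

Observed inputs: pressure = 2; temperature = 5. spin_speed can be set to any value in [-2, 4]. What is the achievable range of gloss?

-25 to 29

Substituting into the melt_flow equation gives melt_flow = -2*spin_speed - 4.
Substituting into the gloss equation gives gloss = -9*spin_speed + 11.
Linear in spin_speed, so extremes are at the endpoints: spin_speed = -2 gives gloss = 29; spin_speed = 4 gives gloss = -25.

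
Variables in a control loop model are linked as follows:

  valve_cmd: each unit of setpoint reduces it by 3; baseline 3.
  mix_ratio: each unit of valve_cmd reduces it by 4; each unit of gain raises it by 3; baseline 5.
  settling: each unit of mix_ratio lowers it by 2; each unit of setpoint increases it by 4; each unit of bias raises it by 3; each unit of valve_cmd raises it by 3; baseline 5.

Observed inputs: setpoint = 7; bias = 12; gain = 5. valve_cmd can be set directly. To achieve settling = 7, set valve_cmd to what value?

valve_cmd = -2

Intervening on valve_cmd fixes its value directly, overriding its dependence on setpoint.
Substituting into the mix_ratio equation gives mix_ratio = -4*valve_cmd + 20.
settling becomes 11*valve_cmd + 29.
Solve 11*valve_cmd + 29 = 7: valve_cmd = (7 - 29) / 11 = -2.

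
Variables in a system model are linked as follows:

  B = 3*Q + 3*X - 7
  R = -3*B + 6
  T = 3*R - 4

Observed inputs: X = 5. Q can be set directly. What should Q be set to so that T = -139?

Substituting into the B equation gives B = 3*Q + 8.
Substituting into the R equation gives R = -9*Q - 18.
T becomes -27*Q - 58.
Solve -27*Q - 58 = -139: Q = (-139 + 58) / -27 = 3.

Q = 3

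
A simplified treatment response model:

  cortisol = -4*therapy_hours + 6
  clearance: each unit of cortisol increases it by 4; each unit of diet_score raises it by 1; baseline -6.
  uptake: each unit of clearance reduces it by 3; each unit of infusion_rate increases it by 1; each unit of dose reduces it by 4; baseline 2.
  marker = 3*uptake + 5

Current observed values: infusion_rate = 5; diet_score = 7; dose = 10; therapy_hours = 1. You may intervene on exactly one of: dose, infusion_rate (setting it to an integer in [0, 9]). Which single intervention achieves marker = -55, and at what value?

set dose = 0

Intervening on dose: with other inputs at their observed values, marker = -12*dose - 55. Solving for -55 gives dose = 0, within [0, 9].
Intervening on infusion_rate: marker = 3*infusion_rate - 190. Reaching -55 requires infusion_rate = 45, outside [0, 9].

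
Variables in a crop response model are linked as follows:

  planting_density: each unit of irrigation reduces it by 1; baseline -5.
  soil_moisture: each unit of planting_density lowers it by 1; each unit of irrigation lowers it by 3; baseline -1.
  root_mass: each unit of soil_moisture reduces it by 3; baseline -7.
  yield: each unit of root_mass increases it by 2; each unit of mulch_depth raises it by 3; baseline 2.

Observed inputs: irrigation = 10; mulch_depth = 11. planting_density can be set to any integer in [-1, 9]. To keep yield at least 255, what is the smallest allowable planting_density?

planting_density = 8

Intervening on planting_density fixes its value directly, overriding its dependence on irrigation.
Substituting into the soil_moisture equation gives soil_moisture = -planting_density - 31.
root_mass becomes 3*planting_density + 86.
Substituting into the yield equation gives yield = 6*planting_density + 207.
Require 6*planting_density + 207 ≥ 255, so planting_density ≥ 8.
The smallest integer in [-1, 9] satisfying this is 8.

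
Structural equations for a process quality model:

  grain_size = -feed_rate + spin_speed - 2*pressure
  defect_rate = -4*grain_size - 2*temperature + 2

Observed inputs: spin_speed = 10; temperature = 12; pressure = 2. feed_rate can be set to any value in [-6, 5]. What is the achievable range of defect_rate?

Substituting into the grain_size equation gives grain_size = -feed_rate + 6.
So defect_rate = 4*feed_rate - 46.
Linear in feed_rate, so extremes are at the endpoints: feed_rate = -6 gives defect_rate = -70; feed_rate = 5 gives defect_rate = -26.

-70 to -26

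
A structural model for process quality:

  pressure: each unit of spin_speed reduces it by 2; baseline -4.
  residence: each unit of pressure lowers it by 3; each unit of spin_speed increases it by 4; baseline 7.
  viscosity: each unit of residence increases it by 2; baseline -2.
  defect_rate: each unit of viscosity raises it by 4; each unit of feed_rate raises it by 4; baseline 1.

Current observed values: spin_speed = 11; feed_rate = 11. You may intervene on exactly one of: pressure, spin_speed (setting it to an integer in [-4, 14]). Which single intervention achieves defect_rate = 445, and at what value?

set pressure = 0

Intervening on pressure: with other inputs at their observed values, defect_rate = -24*pressure + 445. Solving for 445 gives pressure = 0, within [-4, 14].
Intervening on spin_speed: defect_rate = 80*spin_speed + 189. Reaching 445 requires spin_speed = 16/5, not an integer.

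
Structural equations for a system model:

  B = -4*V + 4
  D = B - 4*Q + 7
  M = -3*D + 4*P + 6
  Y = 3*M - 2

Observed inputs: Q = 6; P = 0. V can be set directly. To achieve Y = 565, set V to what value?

Substituting into the D equation gives D = -4*V - 13.
So M = 12*V + 45.
So Y = 36*V + 133.
Solve 36*V + 133 = 565: V = (565 - 133) / 36 = 12.

V = 12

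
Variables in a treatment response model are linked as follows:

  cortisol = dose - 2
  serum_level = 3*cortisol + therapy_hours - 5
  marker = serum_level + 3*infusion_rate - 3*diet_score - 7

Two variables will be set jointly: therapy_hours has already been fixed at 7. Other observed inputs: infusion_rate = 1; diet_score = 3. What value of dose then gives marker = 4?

With therapy_hours held at 7:
Substituting into the serum_level equation gives serum_level = 3*dose - 4.
So marker = 3*dose - 17.
Solve 3*dose - 17 = 4: dose = (4 + 17) / 3 = 7.

dose = 7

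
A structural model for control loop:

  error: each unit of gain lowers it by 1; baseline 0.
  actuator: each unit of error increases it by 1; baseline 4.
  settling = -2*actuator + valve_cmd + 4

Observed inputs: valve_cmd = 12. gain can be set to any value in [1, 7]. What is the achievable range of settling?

10 to 22

Substituting into the actuator equation gives actuator = -gain + 4.
settling becomes 2*gain + 8.
Linear in gain, so extremes are at the endpoints: gain = 1 gives settling = 10; gain = 7 gives settling = 22.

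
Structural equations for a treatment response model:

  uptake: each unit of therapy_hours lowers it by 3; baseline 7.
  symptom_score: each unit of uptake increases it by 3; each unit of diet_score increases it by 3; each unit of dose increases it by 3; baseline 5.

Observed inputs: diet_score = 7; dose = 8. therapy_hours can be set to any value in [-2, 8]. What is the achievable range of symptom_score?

Substituting into the symptom_score equation gives symptom_score = -9*therapy_hours + 71.
Linear in therapy_hours, so extremes are at the endpoints: therapy_hours = -2 gives symptom_score = 89; therapy_hours = 8 gives symptom_score = -1.

-1 to 89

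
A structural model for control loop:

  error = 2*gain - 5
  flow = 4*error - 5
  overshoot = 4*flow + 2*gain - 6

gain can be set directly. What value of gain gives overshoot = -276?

gain = -5

Substituting into the flow equation gives flow = 8*gain - 25.
So overshoot = 34*gain - 106.
Solve 34*gain - 106 = -276: gain = (-276 + 106) / 34 = -5.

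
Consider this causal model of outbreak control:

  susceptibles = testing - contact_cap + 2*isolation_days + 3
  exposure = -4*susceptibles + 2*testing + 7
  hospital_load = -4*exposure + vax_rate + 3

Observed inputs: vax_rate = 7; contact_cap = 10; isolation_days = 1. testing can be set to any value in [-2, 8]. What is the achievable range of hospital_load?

Substituting into the susceptibles equation gives susceptibles = testing - 5.
exposure becomes -2*testing + 27.
So hospital_load = 8*testing - 98.
Linear in testing, so extremes are at the endpoints: testing = -2 gives hospital_load = -114; testing = 8 gives hospital_load = -34.

-114 to -34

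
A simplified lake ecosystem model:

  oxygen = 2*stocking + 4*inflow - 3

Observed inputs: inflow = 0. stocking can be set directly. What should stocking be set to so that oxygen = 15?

stocking = 9

Substituting into the oxygen equation gives oxygen = 2*stocking - 3.
Solve 2*stocking - 3 = 15: stocking = (15 + 3) / 2 = 9.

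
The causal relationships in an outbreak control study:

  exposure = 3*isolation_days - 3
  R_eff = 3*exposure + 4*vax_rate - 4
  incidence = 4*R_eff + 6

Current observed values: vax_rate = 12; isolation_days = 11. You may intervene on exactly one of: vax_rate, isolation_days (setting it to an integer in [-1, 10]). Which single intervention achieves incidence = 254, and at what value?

Intervening on vax_rate: incidence = 16*vax_rate + 350. Reaching 254 requires vax_rate = -6, outside [-1, 10].
Intervening on isolation_days: with other inputs at their observed values, incidence = 36*isolation_days + 146. Solving for 254 gives isolation_days = 3, within [-1, 10].

set isolation_days = 3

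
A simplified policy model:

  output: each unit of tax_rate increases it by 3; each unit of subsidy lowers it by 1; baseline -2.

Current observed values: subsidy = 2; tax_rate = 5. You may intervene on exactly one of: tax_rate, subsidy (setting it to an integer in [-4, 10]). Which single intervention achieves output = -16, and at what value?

Intervening on tax_rate: with other inputs at their observed values, output = 3*tax_rate - 4. Solving for -16 gives tax_rate = -4, within [-4, 10].
Intervening on subsidy: output = -subsidy + 13. Reaching -16 requires subsidy = 29, outside [-4, 10].

set tax_rate = -4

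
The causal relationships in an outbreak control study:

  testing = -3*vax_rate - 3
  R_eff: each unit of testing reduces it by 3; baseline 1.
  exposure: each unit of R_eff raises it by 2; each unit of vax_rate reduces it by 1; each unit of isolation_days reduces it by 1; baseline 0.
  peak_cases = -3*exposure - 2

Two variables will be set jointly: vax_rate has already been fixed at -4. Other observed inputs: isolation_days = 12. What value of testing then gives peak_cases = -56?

With vax_rate held at -4:
Intervening on testing fixes its value directly, overriding its dependence on vax_rate.
Substituting into the exposure equation gives exposure = -6*testing - 6.
Substituting into the peak_cases equation gives peak_cases = 18*testing + 16.
Solve 18*testing + 16 = -56: testing = (-56 - 16) / 18 = -4.

testing = -4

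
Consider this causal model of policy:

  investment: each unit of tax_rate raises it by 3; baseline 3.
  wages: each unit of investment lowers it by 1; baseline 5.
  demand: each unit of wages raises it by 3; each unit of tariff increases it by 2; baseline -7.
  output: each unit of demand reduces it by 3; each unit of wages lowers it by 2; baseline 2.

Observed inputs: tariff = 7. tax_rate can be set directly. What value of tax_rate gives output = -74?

tax_rate = -1

Substituting into the wages equation gives wages = -3*tax_rate + 2.
demand becomes -9*tax_rate + 13.
Substituting into the output equation gives output = 33*tax_rate - 41.
Solve 33*tax_rate - 41 = -74: tax_rate = (-74 + 41) / 33 = -1.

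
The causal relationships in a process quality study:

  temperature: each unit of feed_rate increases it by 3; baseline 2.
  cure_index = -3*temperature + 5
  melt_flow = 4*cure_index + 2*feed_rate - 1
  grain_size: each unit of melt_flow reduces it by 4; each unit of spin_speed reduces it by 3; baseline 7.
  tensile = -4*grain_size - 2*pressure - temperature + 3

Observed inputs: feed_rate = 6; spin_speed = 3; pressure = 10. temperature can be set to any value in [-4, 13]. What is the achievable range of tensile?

-2022 to 1259

Intervening on temperature fixes its value directly, overriding its dependence on feed_rate.
Substituting into the melt_flow equation gives melt_flow = -12*temperature + 31.
Substituting into the grain_size equation gives grain_size = 48*temperature - 126.
So tensile = -193*temperature + 487.
Linear in temperature, so extremes are at the endpoints: temperature = -4 gives tensile = 1259; temperature = 13 gives tensile = -2022.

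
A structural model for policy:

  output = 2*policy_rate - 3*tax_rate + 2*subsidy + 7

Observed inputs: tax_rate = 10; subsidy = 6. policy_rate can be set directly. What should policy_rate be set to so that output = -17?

Substituting into the output equation gives output = 2*policy_rate - 11.
Solve 2*policy_rate - 11 = -17: policy_rate = (-17 + 11) / 2 = -3.

policy_rate = -3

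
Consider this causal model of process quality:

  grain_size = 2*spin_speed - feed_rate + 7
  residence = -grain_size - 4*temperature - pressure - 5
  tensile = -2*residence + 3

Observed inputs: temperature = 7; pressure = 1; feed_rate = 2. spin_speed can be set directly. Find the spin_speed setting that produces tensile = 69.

Substituting into the grain_size equation gives grain_size = 2*spin_speed + 5.
This gives residence = -2*spin_speed - 39.
So tensile = 4*spin_speed + 81.
Solve 4*spin_speed + 81 = 69: spin_speed = (69 - 81) / 4 = -3.

spin_speed = -3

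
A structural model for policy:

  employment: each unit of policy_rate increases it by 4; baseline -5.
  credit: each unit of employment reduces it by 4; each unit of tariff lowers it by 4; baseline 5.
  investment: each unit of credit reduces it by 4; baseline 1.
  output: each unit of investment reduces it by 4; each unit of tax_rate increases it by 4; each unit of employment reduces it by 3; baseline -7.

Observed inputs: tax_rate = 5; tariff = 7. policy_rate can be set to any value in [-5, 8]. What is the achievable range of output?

-2168 to 1316

Substituting into the credit equation gives credit = -16*policy_rate - 3.
This gives investment = 64*policy_rate + 13.
Substituting into the output equation gives output = -268*policy_rate - 24.
Linear in policy_rate, so extremes are at the endpoints: policy_rate = -5 gives output = 1316; policy_rate = 8 gives output = -2168.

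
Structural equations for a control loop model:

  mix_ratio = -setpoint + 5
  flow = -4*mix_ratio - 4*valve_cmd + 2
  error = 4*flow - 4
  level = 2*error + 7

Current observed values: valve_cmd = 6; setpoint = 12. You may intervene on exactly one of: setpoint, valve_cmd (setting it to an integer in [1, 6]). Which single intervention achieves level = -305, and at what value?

Intervening on setpoint: with other inputs at their observed values, level = 32*setpoint - 337. Solving for -305 gives setpoint = 1, within [1, 6].
Intervening on valve_cmd: level = -32*valve_cmd + 239. Reaching -305 requires valve_cmd = 17, outside [1, 6].

set setpoint = 1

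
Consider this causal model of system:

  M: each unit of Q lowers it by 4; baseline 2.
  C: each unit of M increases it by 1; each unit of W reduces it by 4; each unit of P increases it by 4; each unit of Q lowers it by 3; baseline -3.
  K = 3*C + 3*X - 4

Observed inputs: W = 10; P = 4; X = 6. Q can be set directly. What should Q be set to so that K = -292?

Q = 11

Substituting into the C equation gives C = -7*Q - 25.
K becomes -21*Q - 61.
Solve -21*Q - 61 = -292: Q = (-292 + 61) / -21 = 11.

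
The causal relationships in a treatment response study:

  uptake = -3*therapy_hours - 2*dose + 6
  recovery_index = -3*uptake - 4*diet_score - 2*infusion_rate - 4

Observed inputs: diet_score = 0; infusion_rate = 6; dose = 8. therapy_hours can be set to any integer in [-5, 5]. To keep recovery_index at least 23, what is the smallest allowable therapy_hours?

Substituting into the uptake equation gives uptake = -3*therapy_hours - 10.
So recovery_index = 9*therapy_hours + 14.
Require 9*therapy_hours + 14 ≥ 23, so therapy_hours ≥ 1.
The smallest integer in [-5, 5] satisfying this is 1.

therapy_hours = 1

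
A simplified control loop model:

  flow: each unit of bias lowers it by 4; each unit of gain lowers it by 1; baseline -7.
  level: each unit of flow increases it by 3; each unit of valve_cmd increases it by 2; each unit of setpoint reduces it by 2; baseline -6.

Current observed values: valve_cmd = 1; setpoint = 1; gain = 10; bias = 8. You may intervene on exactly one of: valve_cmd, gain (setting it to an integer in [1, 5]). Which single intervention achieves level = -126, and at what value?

set gain = 1

Intervening on valve_cmd: level = 2*valve_cmd - 155. Reaching -126 requires valve_cmd = 29/2, not an integer.
Intervening on gain: with other inputs at their observed values, level = -3*gain - 123. Solving for -126 gives gain = 1, within [1, 5].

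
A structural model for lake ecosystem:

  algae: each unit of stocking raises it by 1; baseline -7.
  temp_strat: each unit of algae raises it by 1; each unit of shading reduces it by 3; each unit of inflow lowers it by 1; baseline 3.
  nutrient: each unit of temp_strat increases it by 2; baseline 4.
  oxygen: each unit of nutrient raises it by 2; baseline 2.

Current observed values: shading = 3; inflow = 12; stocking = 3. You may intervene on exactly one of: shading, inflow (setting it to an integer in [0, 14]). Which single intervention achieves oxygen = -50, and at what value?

set inflow = 5

Intervening on shading: oxygen = -12*shading - 42. Reaching -50 requires shading = 2/3, not an integer.
Intervening on inflow: with other inputs at their observed values, oxygen = -4*inflow - 30. Solving for -50 gives inflow = 5, within [0, 14].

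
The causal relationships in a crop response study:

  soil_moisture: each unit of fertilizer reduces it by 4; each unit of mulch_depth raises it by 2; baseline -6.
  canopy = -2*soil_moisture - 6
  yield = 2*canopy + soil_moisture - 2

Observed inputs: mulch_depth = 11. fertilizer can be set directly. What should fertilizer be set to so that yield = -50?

fertilizer = 1

Substituting into the soil_moisture equation gives soil_moisture = -4*fertilizer + 16.
Substituting into the canopy equation gives canopy = 8*fertilizer - 38.
Substituting into the yield equation gives yield = 12*fertilizer - 62.
Solve 12*fertilizer - 62 = -50: fertilizer = (-50 + 62) / 12 = 1.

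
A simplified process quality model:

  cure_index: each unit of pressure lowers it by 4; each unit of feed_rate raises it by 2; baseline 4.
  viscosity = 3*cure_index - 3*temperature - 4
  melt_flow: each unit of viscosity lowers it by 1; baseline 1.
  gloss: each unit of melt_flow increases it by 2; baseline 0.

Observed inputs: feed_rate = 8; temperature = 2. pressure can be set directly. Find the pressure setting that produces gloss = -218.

Substituting into the cure_index equation gives cure_index = -4*pressure + 20.
So viscosity = -12*pressure + 50.
Substituting into the melt_flow equation gives melt_flow = 12*pressure - 49.
Substituting into the gloss equation gives gloss = 24*pressure - 98.
Solve 24*pressure - 98 = -218: pressure = (-218 + 98) / 24 = -5.

pressure = -5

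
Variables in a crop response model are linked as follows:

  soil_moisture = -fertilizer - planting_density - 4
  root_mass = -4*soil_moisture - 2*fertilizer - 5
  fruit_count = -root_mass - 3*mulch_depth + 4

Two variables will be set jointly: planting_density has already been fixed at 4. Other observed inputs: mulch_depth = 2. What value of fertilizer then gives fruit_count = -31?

With planting_density held at 4:
Substituting into the soil_moisture equation gives soil_moisture = -fertilizer - 8.
Substituting into the root_mass equation gives root_mass = 2*fertilizer + 27.
fruit_count becomes -2*fertilizer - 29.
Solve -2*fertilizer - 29 = -31: fertilizer = (-31 + 29) / -2 = 1.

fertilizer = 1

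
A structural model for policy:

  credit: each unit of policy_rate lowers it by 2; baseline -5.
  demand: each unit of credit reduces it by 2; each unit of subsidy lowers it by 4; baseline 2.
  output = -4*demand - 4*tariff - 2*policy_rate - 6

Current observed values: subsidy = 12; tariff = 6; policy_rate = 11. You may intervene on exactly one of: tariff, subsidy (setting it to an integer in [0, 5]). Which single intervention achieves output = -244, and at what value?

set subsidy = 2

Intervening on tariff: output = -4*tariff - 60. Reaching -244 requires tariff = 46, outside [0, 5].
Intervening on subsidy: with other inputs at their observed values, output = 16*subsidy - 276. Solving for -244 gives subsidy = 2, within [0, 5].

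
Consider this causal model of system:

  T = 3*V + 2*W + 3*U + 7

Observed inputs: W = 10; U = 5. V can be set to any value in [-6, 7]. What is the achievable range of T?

24 to 63

Substituting into the T equation gives T = 3*V + 42.
Linear in V, so extremes are at the endpoints: V = -6 gives T = 24; V = 7 gives T = 63.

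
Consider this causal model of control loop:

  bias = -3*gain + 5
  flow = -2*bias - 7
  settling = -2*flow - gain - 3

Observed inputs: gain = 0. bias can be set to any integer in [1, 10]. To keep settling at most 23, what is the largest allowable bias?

bias = 3

Intervening on bias fixes its value directly, overriding its dependence on gain.
Substituting into the settling equation gives settling = 4*bias + 11.
Require 4*bias + 11 ≤ 23, so bias ≤ 3.
The largest integer in [1, 10] satisfying this is 3.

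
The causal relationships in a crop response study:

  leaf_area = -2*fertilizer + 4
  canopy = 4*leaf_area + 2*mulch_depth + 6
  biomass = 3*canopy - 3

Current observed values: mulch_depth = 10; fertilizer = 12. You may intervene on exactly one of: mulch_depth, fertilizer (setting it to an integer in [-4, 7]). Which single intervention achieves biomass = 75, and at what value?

set fertilizer = 2

Intervening on mulch_depth: biomass = 6*mulch_depth - 225. Reaching 75 requires mulch_depth = 50, outside [-4, 7].
Intervening on fertilizer: with other inputs at their observed values, biomass = -24*fertilizer + 123. Solving for 75 gives fertilizer = 2, within [-4, 7].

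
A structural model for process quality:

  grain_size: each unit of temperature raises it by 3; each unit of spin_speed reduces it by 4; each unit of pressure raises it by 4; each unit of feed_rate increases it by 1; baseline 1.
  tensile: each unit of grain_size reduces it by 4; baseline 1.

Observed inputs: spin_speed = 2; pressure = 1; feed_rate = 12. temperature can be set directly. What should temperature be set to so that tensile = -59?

Substituting into the grain_size equation gives grain_size = 3*temperature + 9.
tensile becomes -12*temperature - 35.
Solve -12*temperature - 35 = -59: temperature = (-59 + 35) / -12 = 2.

temperature = 2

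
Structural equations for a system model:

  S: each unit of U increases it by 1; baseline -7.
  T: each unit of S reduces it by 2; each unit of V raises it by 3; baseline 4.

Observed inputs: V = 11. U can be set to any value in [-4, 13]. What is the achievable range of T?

Substituting into the T equation gives T = -2*U + 51.
Linear in U, so extremes are at the endpoints: U = -4 gives T = 59; U = 13 gives T = 25.

25 to 59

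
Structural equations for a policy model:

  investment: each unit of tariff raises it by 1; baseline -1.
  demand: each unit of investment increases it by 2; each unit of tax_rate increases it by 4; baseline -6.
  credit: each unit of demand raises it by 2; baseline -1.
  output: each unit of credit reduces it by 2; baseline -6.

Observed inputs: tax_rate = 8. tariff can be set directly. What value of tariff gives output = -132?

tariff = 4

Substituting into the demand equation gives demand = 2*tariff + 24.
credit becomes 4*tariff + 47.
Substituting into the output equation gives output = -8*tariff - 100.
Solve -8*tariff - 100 = -132: tariff = (-132 + 100) / -8 = 4.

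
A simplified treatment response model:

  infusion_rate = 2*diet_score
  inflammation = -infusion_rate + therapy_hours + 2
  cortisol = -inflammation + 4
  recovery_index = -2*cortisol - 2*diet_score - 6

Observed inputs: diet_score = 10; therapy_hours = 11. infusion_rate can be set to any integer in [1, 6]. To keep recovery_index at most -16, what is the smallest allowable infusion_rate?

infusion_rate = 4

Intervening on infusion_rate fixes its value directly, overriding its dependence on diet_score.
Substituting into the inflammation equation gives inflammation = -infusion_rate + 13.
Substituting into the cortisol equation gives cortisol = infusion_rate - 9.
So recovery_index = -2*infusion_rate - 8.
Require -2*infusion_rate - 8 ≤ -16, so infusion_rate ≥ 4.
The smallest integer in [1, 6] satisfying this is 4.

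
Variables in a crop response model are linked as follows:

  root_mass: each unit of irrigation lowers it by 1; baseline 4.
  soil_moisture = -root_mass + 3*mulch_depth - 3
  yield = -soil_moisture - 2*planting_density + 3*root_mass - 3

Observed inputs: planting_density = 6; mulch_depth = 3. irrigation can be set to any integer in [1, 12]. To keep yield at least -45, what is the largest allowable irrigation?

Substituting into the soil_moisture equation gives soil_moisture = irrigation + 2.
Substituting into the yield equation gives yield = -4*irrigation - 5.
Require -4*irrigation - 5 ≥ -45, so irrigation ≤ 10.
The largest integer in [1, 12] satisfying this is 10.

irrigation = 10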